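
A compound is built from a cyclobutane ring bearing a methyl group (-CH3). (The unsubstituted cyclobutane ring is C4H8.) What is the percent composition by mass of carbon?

Atom tally by fragment:
  cyclobutane ring core → C:4 H:8
  (− 1 ring H displaced by substituents)
  + CH3 → C:1 H:3
Element totals:
  C: 5
  H: 10
Molecular formula: C5H10.
Molar mass = 70.135 g/mol.
Mass from C: 5 × 12.011 = 60.055 g/mol.
%C = 60.055 / 70.135 × 100 = 85.63%.

85.63%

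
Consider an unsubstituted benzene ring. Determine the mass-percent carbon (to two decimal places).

92.26%

Atom tally by fragment:
  benzene ring core → C:6 H:6
Element totals:
  C: 6
  H: 6
Molecular formula: C6H6.
Molar mass = 78.114 g/mol.
Mass from C: 6 × 12.011 = 72.066 g/mol.
%C = 72.066 / 78.114 × 100 = 92.26%.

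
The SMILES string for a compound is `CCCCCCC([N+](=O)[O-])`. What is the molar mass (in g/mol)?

Atom tally by fragment:
  CH3 → C:1 H:3
  CH2 → C:1 H:2
  CH2 → C:1 H:2
  CH2 → C:1 H:2
  CH2 → C:1 H:2
  CH2 → C:1 H:2
  CH2NO2 → C:1 H:2 N:1 O:2
Element totals:
  C: 7
  H: 15
  N: 1
  O: 2
Molecular formula: C7H15NO2.
  M = 7(12.011) + 15(1.008) + 14.007 + 2(15.999)
    = 84.077 + 15.120 + 14.007 + 31.998 = 145.202

145.20 g/mol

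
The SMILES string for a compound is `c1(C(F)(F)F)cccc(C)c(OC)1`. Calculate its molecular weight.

Atom tally by fragment:
  benzene ring core → C:6 H:6
  (− 3 ring H displaced by substituents)
  + CF3 → C:1 F:3
  + CH3 → C:1 H:3
  + OCH3 → C:1 H:3 O:1
Element totals:
  C: 9
  H: 9
  F: 3
  O: 1
Molecular formula: C9H9F3O.
  M = 9(12.011) + 9(1.008) + 3(18.998) + 15.999
    = 108.099 + 9.072 + 56.994 + 15.999 = 190.164

190.16 g/mol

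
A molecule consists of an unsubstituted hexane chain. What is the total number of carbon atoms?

6

Atom tally by fragment:
  CH3 → C:1 H:3
  CH2 → C:1 H:2
  CH2 → C:1 H:2
  CH2 → C:1 H:2
  CH2 → C:1 H:2
  CH3 → C:1 H:3
Element totals:
  C: 6
  H: 14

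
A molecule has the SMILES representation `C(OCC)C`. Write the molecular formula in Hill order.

Atom tally by fragment:
  C2H5OCH2 → C:3 H:7 O:1
  CH3 → C:1 H:3
Element totals:
  C: 4
  H: 10
  O: 1

C4H10O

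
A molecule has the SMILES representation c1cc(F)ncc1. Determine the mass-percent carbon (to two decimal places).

61.85%

Atom tally by fragment:
  pyridine ring core → C:5 H:5 N:1
  (− 1 ring H displaced by substituents)
  + F → F:1
Element totals:
  C: 5
  H: 4
  F: 1
  N: 1
Molecular formula: C5H4FN.
Molar mass = 97.092 g/mol.
Mass from C: 5 × 12.011 = 60.055 g/mol.
%C = 60.055 / 97.092 × 100 = 61.85%.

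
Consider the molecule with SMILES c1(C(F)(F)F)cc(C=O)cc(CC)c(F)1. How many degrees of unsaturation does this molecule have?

Atom tally by fragment:
  benzene ring core → C:6 H:6
  (− 4 ring H displaced by substituents)
  + CF3 → C:1 F:3
  + CHO → C:1 H:1 O:1
  + C2H5 → C:2 H:5
  + F → F:1
Element totals:
  C: 10
  H: 8
  F: 4
  O: 1
Molecular formula: C10H8F4O.
DoU = (2C + 2 + N − H − X) / 2 = (2·10 + 2 + 0 − 8 − 4) / 2 = 5.

5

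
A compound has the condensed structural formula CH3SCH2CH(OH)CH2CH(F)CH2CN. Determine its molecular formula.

C7H12FNOS

Element totals:
  C: 7
  H: 12
  F: 1
  N: 1
  O: 1
  S: 1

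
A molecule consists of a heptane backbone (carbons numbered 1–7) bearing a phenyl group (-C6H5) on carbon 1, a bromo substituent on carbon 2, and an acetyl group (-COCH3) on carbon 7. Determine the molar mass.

Atom tally by fragment:
  C6H5CH2 → C:7 H:7
  CH(Br) → C:1 H:1 Br:1
  CH2 → C:1 H:2
  CH2 → C:1 H:2
  CH2 → C:1 H:2
  CH2 → C:1 H:2
  CH2COCH3 → C:3 H:5 O:1
Element totals:
  C: 15
  H: 21
  Br: 1
  O: 1
Molecular formula: C15H21BrO.
  M = 15(12.011) + 21(1.008) + 79.904 + 15.999
    = 180.165 + 21.168 + 79.904 + 15.999 = 297.236

297.24 g/mol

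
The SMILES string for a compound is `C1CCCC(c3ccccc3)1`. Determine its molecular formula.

Atom tally by fragment:
  cyclopentane ring core → C:5 H:10
  (− 1 ring H displaced by substituents)
  + C6H5 → C:6 H:5
Element totals:
  C: 11
  H: 14

C11H14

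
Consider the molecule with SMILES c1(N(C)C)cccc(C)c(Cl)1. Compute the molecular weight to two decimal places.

Atom tally by fragment:
  benzene ring core → C:6 H:6
  (− 3 ring H displaced by substituents)
  + N(CH3)2 → N:1 C:2 H:6
  + CH3 → C:1 H:3
  + Cl → Cl:1
Element totals:
  C: 9
  H: 12
  Cl: 1
  N: 1
Molecular formula: C9H12ClN.
  M = 9(12.011) + 12(1.008) + 35.45 + 14.007
    = 108.099 + 12.096 + 35.450 + 14.007 = 169.652

169.65 g/mol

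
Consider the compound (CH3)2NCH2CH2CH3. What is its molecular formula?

Atom tally by fragment:
  (CH3)2NCH2 → C:3 H:8 N:1
  CH2 → C:1 H:2
  CH3 → C:1 H:3
Element totals:
  C: 5
  H: 13
  N: 1

C5H13N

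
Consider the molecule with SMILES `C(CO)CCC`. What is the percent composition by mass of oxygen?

Atom tally by fragment:
  HOCH2CH2 → C:2 H:5 O:1
  CH2 → C:1 H:2
  CH2 → C:1 H:2
  CH3 → C:1 H:3
Element totals:
  C: 5
  H: 12
  O: 1
Molecular formula: C5H12O.
Molar mass = 88.150 g/mol.
Mass from O: 1 × 15.999 = 15.999 g/mol.
%O = 15.999 / 88.150 × 100 = 18.15%.

18.15%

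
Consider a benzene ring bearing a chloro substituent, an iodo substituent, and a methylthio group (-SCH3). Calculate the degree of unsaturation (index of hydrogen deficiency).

4

Atom tally by fragment:
  benzene ring core → C:6 H:6
  (− 3 ring H displaced by substituents)
  + Cl → Cl:1
  + I → I:1
  + SCH3 → C:1 H:3 S:1
Element totals:
  C: 7
  H: 6
  Cl: 1
  I: 1
  S: 1
Molecular formula: C7H6ClIS.
DoU = (2C + 2 + N − H − X) / 2 = (2·7 + 2 + 0 − 6 − 2) / 2 = 4.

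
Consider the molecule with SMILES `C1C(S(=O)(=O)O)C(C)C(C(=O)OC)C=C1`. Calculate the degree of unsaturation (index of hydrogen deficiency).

3

Atom tally by fragment:
  cyclohexene ring core → C:6 H:10
  (− 3 ring H displaced by substituents)
  + SO3H → S:1 O:3 H:1
  + CH3 → C:1 H:3
  + COOCH3 → C:2 H:3 O:2
Element totals:
  C: 9
  H: 14
  O: 5
  S: 1
Molecular formula: C9H14O5S.
DoU = (2C + 2 + N − H − X) / 2 = (2·9 + 2 + 0 − 14 − 0) / 2 = 3.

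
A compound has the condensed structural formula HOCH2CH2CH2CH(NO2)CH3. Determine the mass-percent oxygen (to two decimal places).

Element totals:
  C: 5
  H: 11
  N: 1
  O: 3
Molecular formula: C5H11NO3.
Molar mass = 133.147 g/mol.
Mass from O: 3 × 15.999 = 47.997 g/mol.
%O = 47.997 / 133.147 × 100 = 36.05%.

36.05%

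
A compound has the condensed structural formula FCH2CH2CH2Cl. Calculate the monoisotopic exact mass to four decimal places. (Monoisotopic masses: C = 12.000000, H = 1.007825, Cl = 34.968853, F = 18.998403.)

96.0142

Atom tally by fragment:
  FCH2 → C:1 H:2 F:1
  CH2 → C:1 H:2
  CH2Cl → C:1 H:2 Cl:1
Element totals:
  C: 3
  H: 6
  Cl: 1
  F: 1
Molecular formula: C3H6ClF.
  M = 3(12.0) + 6(1.007825) + 34.968853 + 18.998403
    = 36.000000 + 6.046950 + 34.968853 + 18.998403 = 96.014206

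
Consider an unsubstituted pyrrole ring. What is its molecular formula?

C4H5N

Atom tally by fragment:
  pyrrole ring core → C:4 H:5 N:1
Element totals:
  C: 4
  H: 5
  N: 1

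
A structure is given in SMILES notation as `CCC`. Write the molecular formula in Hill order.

Atom tally by fragment:
  CH3 → C:1 H:3
  CH2 → C:1 H:2
  CH3 → C:1 H:3
Element totals:
  C: 3
  H: 8

C3H8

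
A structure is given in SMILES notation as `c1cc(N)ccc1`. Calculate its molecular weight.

Atom tally by fragment:
  benzene ring core → C:6 H:6
  (− 1 ring H displaced by substituents)
  + NH2 → N:1 H:2
Element totals:
  C: 6
  H: 7
  N: 1
Molecular formula: C6H7N.
  M = 6(12.011) + 7(1.008) + 14.007
    = 72.066 + 7.056 + 14.007 = 93.129

93.13 g/mol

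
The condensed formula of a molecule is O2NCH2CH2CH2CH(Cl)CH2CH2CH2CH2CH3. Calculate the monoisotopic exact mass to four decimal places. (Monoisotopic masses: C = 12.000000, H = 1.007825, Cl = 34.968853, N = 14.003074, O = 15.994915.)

Atom tally by fragment:
  O2NCH2 → C:1 H:2 N:1 O:2
  CH2 → C:1 H:2
  CH2 → C:1 H:2
  CH(Cl) → C:1 H:1 Cl:1
  CH2 → C:1 H:2
  CH2 → C:1 H:2
  CH2 → C:1 H:2
  CH2 → C:1 H:2
  CH3 → C:1 H:3
Element totals:
  C: 9
  H: 18
  Cl: 1
  N: 1
  O: 2
Molecular formula: C9H18ClNO2.
  M = 9(12.0) + 18(1.007825) + 34.968853 + 14.003074 + 2(15.994915)
    = 108.000000 + 18.140850 + 34.968853 + 14.003074 + 31.989830 = 207.102607

207.1026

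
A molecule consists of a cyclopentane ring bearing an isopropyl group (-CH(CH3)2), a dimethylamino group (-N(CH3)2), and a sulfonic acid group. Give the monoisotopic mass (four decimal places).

235.1242

Atom tally by fragment:
  cyclopentane ring core → C:5 H:10
  (− 3 ring H displaced by substituents)
  + CH(CH3)2 → C:3 H:7
  + N(CH3)2 → N:1 C:2 H:6
  + SO3H → S:1 O:3 H:1
Element totals:
  C: 10
  H: 21
  N: 1
  O: 3
  S: 1
Molecular formula: C10H21NO3S.
  M = 10(12.0) + 21(1.007825) + 14.003074 + 3(15.994915) + 31.972071
    = 120.000000 + 21.164325 + 14.003074 + 47.984745 + 31.972071 = 235.124215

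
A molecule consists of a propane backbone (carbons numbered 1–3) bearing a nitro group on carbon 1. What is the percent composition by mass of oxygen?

Atom tally by fragment:
  O2NCH2 → C:1 H:2 N:1 O:2
  CH2 → C:1 H:2
  CH3 → C:1 H:3
Element totals:
  C: 3
  H: 7
  N: 1
  O: 2
Molecular formula: C3H7NO2.
Molar mass = 89.094 g/mol.
Mass from O: 2 × 15.999 = 31.998 g/mol.
%O = 31.998 / 89.094 × 100 = 35.91%.

35.91%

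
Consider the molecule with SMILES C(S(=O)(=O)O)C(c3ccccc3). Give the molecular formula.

Atom tally by fragment:
  HO3SCH2 → C:1 H:3 S:1 O:3
  CH2C6H5 → C:7 H:7
Element totals:
  C: 8
  H: 10
  O: 3
  S: 1

C8H10O3S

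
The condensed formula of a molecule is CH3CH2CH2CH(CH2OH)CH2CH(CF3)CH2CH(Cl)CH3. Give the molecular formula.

C11H20ClF3O

Atom tally by fragment:
  CH3 → C:1 H:3
  CH2 → C:1 H:2
  CH2 → C:1 H:2
  CH(CH2OH) → C:2 H:4 O:1
  CH2 → C:1 H:2
  CH(CF3) → C:2 H:1 F:3
  CH2 → C:1 H:2
  CH(Cl) → C:1 H:1 Cl:1
  CH3 → C:1 H:3
Element totals:
  C: 11
  H: 20
  Cl: 1
  F: 3
  O: 1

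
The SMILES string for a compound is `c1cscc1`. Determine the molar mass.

Atom tally by fragment:
  thiophene ring core → C:4 H:4 S:1
Element totals:
  C: 4
  H: 4
  S: 1
Molecular formula: C4H4S.
  M = 4(12.011) + 4(1.008) + 32.06
    = 48.044 + 4.032 + 32.060 = 84.136

84.14 g/mol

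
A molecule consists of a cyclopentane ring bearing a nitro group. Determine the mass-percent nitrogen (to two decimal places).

Atom tally by fragment:
  cyclopentane ring core → C:5 H:10
  (− 1 ring H displaced by substituents)
  + NO2 → N:1 O:2
Element totals:
  C: 5
  H: 9
  N: 1
  O: 2
Molecular formula: C5H9NO2.
Molar mass = 115.132 g/mol.
Mass from N: 1 × 14.007 = 14.007 g/mol.
%N = 14.007 / 115.132 × 100 = 12.17%.

12.17%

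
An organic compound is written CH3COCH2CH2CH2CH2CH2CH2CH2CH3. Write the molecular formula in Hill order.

C10H20O

Atom tally by fragment:
  CH3COCH2 → C:3 H:5 O:1
  CH2 → C:1 H:2
  CH2 → C:1 H:2
  CH2 → C:1 H:2
  CH2 → C:1 H:2
  CH2 → C:1 H:2
  CH2 → C:1 H:2
  CH3 → C:1 H:3
Element totals:
  C: 10
  H: 20
  O: 1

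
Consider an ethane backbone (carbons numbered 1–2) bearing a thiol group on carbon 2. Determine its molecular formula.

Atom tally by fragment:
  CH3 → C:1 H:3
  CH2SH → C:1 H:3 S:1
Element totals:
  C: 2
  H: 6
  S: 1

C2H6S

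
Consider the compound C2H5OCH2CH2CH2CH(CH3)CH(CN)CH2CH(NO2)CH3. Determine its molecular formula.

Atom tally by fragment:
  C2H5OCH2 → C:3 H:7 O:1
  CH2 → C:1 H:2
  CH2 → C:1 H:2
  CH(CH3) → C:2 H:4
  CH(CN) → C:2 H:1 N:1
  CH2 → C:1 H:2
  CH(NO2) → C:1 H:1 N:1 O:2
  CH3 → C:1 H:3
Element totals:
  C: 12
  H: 22
  N: 2
  O: 3

C12H22N2O3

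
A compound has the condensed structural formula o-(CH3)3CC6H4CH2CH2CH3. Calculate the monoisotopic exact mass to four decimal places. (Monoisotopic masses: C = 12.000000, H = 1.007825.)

Atom tally by fragment:
  benzene ring core → C:6 H:6
  (− 2 ring H displaced by substituents)
  + C(CH3)3 → C:4 H:9
  + CH2CH2CH3 → C:3 H:7
Element totals:
  C: 13
  H: 20
Molecular formula: C13H20.
  M = 13(12.0) + 20(1.007825)
    = 156.000000 + 20.156500 = 176.156500

176.1565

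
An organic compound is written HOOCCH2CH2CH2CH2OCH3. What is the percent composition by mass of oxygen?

36.32%

Element totals:
  C: 6
  H: 12
  O: 3
Molecular formula: C6H12O3.
Molar mass = 132.159 g/mol.
Mass from O: 3 × 15.999 = 47.997 g/mol.
%O = 47.997 / 132.159 × 100 = 36.32%.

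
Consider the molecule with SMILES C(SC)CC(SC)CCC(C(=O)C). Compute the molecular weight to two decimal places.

Atom tally by fragment:
  CH3SCH2 → C:2 H:5 S:1
  CH2 → C:1 H:2
  CH(SCH3) → C:2 H:4 S:1
  CH2 → C:1 H:2
  CH2 → C:1 H:2
  CH2COCH3 → C:3 H:5 O:1
Element totals:
  C: 10
  H: 20
  O: 1
  S: 2
Molecular formula: C10H20OS2.
  M = 10(12.011) + 20(1.008) + 15.999 + 2(32.06)
    = 120.110 + 20.160 + 15.999 + 64.120 = 220.389

220.39 g/mol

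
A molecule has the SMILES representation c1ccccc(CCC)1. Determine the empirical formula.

C3H4

Atom tally by fragment:
  benzene ring core → C:6 H:6
  (− 1 ring H displaced by substituents)
  + CH2CH2CH3 → C:3 H:7
Element totals:
  C: 9
  H: 12
Molecular formula: C9H12.
gcd of subscripts = 3; dividing each by 3:
  C: 9/3 = 3
  H: 12/3 = 4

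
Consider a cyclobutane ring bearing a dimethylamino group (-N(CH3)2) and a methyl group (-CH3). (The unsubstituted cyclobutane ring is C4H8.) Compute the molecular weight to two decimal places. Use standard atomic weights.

113.20 g/mol

Atom tally by fragment:
  cyclobutane ring core → C:4 H:8
  (− 2 ring H displaced by substituents)
  + N(CH3)2 → N:1 C:2 H:6
  + CH3 → C:1 H:3
Element totals:
  C: 7
  H: 15
  N: 1
Molecular formula: C7H15N.
  M = 7(12.011) + 15(1.008) + 14.007
    = 84.077 + 15.120 + 14.007 = 113.204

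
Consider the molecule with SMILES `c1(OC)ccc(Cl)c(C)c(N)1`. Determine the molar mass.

171.62 g/mol

Atom tally by fragment:
  benzene ring core → C:6 H:6
  (− 4 ring H displaced by substituents)
  + OCH3 → C:1 H:3 O:1
  + Cl → Cl:1
  + CH3 → C:1 H:3
  + NH2 → N:1 H:2
Element totals:
  C: 8
  H: 10
  Cl: 1
  N: 1
  O: 1
Molecular formula: C8H10ClNO.
  M = 8(12.011) + 10(1.008) + 35.45 + 14.007 + 15.999
    = 96.088 + 10.080 + 35.450 + 14.007 + 15.999 = 171.624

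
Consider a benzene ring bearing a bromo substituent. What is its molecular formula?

Atom tally by fragment:
  benzene ring core → C:6 H:6
  (− 1 ring H displaced by substituents)
  + Br → Br:1
Element totals:
  C: 6
  H: 5
  Br: 1

C6H5Br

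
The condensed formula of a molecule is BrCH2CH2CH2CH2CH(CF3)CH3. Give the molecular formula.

Element totals:
  C: 7
  H: 12
  Br: 1
  F: 3

C7H12BrF3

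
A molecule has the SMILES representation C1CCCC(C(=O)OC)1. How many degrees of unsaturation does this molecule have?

Atom tally by fragment:
  cyclopentane ring core → C:5 H:10
  (− 1 ring H displaced by substituents)
  + COOCH3 → C:2 H:3 O:2
Element totals:
  C: 7
  H: 12
  O: 2
Molecular formula: C7H12O2.
DoU = (2C + 2 + N − H − X) / 2 = (2·7 + 2 + 0 − 12 − 0) / 2 = 2.

2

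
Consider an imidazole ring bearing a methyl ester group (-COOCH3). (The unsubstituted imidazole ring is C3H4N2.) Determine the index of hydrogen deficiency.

Atom tally by fragment:
  imidazole ring core → C:3 H:4 N:2
  (− 1 ring H displaced by substituents)
  + COOCH3 → C:2 H:3 O:2
Element totals:
  C: 5
  H: 6
  N: 2
  O: 2
Molecular formula: C5H6N2O2.
DoU = (2C + 2 + N − H − X) / 2 = (2·5 + 2 + 2 − 6 − 0) / 2 = 4.

4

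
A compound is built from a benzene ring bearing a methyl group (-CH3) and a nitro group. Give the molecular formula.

C7H7NO2

Atom tally by fragment:
  benzene ring core → C:6 H:6
  (− 2 ring H displaced by substituents)
  + CH3 → C:1 H:3
  + NO2 → N:1 O:2
Element totals:
  C: 7
  H: 7
  N: 1
  O: 2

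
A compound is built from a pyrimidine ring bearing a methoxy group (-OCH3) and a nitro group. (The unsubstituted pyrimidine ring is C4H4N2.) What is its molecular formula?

Atom tally by fragment:
  pyrimidine ring core → C:4 H:4 N:2
  (− 2 ring H displaced by substituents)
  + OCH3 → C:1 H:3 O:1
  + NO2 → N:1 O:2
Element totals:
  C: 5
  H: 5
  N: 3
  O: 3

C5H5N3O3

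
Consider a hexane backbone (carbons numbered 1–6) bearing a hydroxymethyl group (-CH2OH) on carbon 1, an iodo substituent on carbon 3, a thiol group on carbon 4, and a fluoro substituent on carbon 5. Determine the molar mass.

Atom tally by fragment:
  HOCH2CH2 → C:2 H:5 O:1
  CH2 → C:1 H:2
  CH(I) → C:1 H:1 I:1
  CH(SH) → C:1 H:2 S:1
  CH(F) → C:1 H:1 F:1
  CH3 → C:1 H:3
Element totals:
  C: 7
  H: 14
  F: 1
  I: 1
  O: 1
  S: 1
Molecular formula: C7H14FIOS.
  M = 7(12.011) + 14(1.008) + 18.998 + 126.904 + 15.999 + 32.06
    = 84.077 + 14.112 + 18.998 + 126.904 + 15.999 + 32.060 = 292.150

292.15 g/mol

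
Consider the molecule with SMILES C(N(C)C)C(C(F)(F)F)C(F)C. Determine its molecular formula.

C7H13F4N

Atom tally by fragment:
  (CH3)2NCH2 → C:3 H:8 N:1
  CH(CF3) → C:2 H:1 F:3
  CH(F) → C:1 H:1 F:1
  CH3 → C:1 H:3
Element totals:
  C: 7
  H: 13
  F: 4
  N: 1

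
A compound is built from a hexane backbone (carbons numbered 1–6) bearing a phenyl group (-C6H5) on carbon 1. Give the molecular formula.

Atom tally by fragment:
  C6H5CH2 → C:7 H:7
  CH2 → C:1 H:2
  CH2 → C:1 H:2
  CH2 → C:1 H:2
  CH2 → C:1 H:2
  CH3 → C:1 H:3
Element totals:
  C: 12
  H: 18

C12H18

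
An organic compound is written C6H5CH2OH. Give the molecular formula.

Atom tally by fragment:
  benzene ring core → C:6 H:6
  (− 1 ring H displaced by substituents)
  + CH2OH → C:1 H:3 O:1
Element totals:
  C: 7
  H: 8
  O: 1

C7H8O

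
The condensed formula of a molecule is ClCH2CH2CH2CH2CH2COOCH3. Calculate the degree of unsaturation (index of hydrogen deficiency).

Atom tally by fragment:
  ClCH2 → C:1 H:2 Cl:1
  CH2 → C:1 H:2
  CH2 → C:1 H:2
  CH2 → C:1 H:2
  CH2COOCH3 → C:3 H:5 O:2
Element totals:
  C: 7
  H: 13
  Cl: 1
  O: 2
Molecular formula: C7H13ClO2.
DoU = (2C + 2 + N − H − X) / 2 = (2·7 + 2 + 0 − 13 − 1) / 2 = 1.

1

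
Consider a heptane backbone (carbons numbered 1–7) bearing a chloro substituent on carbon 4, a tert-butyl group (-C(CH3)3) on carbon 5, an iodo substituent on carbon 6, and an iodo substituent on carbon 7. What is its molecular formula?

C11H21ClI2

Atom tally by fragment:
  CH3 → C:1 H:3
  CH2 → C:1 H:2
  CH2 → C:1 H:2
  CH(Cl) → C:1 H:1 Cl:1
  CH(C(CH3)3) → C:5 H:10
  CH(I) → C:1 H:1 I:1
  CH2I → C:1 H:2 I:1
Element totals:
  C: 11
  H: 21
  Cl: 1
  I: 2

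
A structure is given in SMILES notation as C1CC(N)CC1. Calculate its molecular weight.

85.15 g/mol

Atom tally by fragment:
  cyclopentane ring core → C:5 H:10
  (− 1 ring H displaced by substituents)
  + NH2 → N:1 H:2
Element totals:
  C: 5
  H: 11
  N: 1
Molecular formula: C5H11N.
  M = 5(12.011) + 11(1.008) + 14.007
    = 60.055 + 11.088 + 14.007 = 85.150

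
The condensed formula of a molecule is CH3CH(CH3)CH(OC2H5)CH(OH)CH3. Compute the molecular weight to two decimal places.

Atom tally by fragment:
  CH3 → C:1 H:3
  CH(CH3) → C:2 H:4
  CH(OC2H5) → C:3 H:6 O:1
  CH(OH) → C:1 H:2 O:1
  CH3 → C:1 H:3
Element totals:
  C: 8
  H: 18
  O: 2
Molecular formula: C8H18O2.
  M = 8(12.011) + 18(1.008) + 2(15.999)
    = 96.088 + 18.144 + 31.998 = 146.230

146.23 g/mol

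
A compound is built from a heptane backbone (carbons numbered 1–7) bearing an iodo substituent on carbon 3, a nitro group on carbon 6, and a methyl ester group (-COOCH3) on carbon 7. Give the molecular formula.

Atom tally by fragment:
  CH3 → C:1 H:3
  CH2 → C:1 H:2
  CH(I) → C:1 H:1 I:1
  CH2 → C:1 H:2
  CH2 → C:1 H:2
  CH(NO2) → C:1 H:1 N:1 O:2
  CH2COOCH3 → C:3 H:5 O:2
Element totals:
  C: 9
  H: 16
  I: 1
  N: 1
  O: 4

C9H16INO4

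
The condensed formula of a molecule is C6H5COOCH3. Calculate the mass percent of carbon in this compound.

70.58%

Element totals:
  C: 8
  H: 8
  O: 2
Molecular formula: C8H8O2.
Molar mass = 136.150 g/mol.
Mass from C: 8 × 12.011 = 96.088 g/mol.
%C = 96.088 / 136.150 × 100 = 70.58%.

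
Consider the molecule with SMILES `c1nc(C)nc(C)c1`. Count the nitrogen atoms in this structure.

Atom tally by fragment:
  pyrimidine ring core → C:4 H:4 N:2
  (− 2 ring H displaced by substituents)
  + CH3 → C:1 H:3
  + CH3 → C:1 H:3
Element totals:
  C: 6
  H: 8
  N: 2

2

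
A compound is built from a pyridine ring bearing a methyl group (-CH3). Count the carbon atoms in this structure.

6

Atom tally by fragment:
  pyridine ring core → C:5 H:5 N:1
  (− 1 ring H displaced by substituents)
  + CH3 → C:1 H:3
Element totals:
  C: 6
  H: 7
  N: 1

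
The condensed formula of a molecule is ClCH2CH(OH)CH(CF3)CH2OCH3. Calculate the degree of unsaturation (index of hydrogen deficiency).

0

Atom tally by fragment:
  ClCH2 → C:1 H:2 Cl:1
  CH(OH) → C:1 H:2 O:1
  CH(CF3) → C:2 H:1 F:3
  CH2OCH3 → C:2 H:5 O:1
Element totals:
  C: 6
  H: 10
  Cl: 1
  F: 3
  O: 2
Molecular formula: C6H10ClF3O2.
DoU = (2C + 2 + N − H − X) / 2 = (2·6 + 2 + 0 − 10 − 4) / 2 = 0.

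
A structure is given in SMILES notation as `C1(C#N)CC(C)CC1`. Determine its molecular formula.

C7H11N

Atom tally by fragment:
  cyclopentane ring core → C:5 H:10
  (− 2 ring H displaced by substituents)
  + CN → C:1 N:1
  + CH3 → C:1 H:3
Element totals:
  C: 7
  H: 11
  N: 1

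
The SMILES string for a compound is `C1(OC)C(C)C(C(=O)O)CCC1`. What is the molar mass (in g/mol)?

Atom tally by fragment:
  cyclohexane ring core → C:6 H:12
  (− 3 ring H displaced by substituents)
  + OCH3 → C:1 H:3 O:1
  + CH3 → C:1 H:3
  + COOH → C:1 H:1 O:2
Element totals:
  C: 9
  H: 16
  O: 3
Molecular formula: C9H16O3.
  M = 9(12.011) + 16(1.008) + 3(15.999)
    = 108.099 + 16.128 + 47.997 = 172.224

172.22 g/mol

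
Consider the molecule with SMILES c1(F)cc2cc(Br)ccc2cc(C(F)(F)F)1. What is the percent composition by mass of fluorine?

Atom tally by fragment:
  naphthalene ring system core → C:10 H:8
  (− 3 ring H displaced by substituents)
  + F → F:1
  + Br → Br:1
  + CF3 → C:1 F:3
Element totals:
  C: 11
  H: 5
  Br: 1
  F: 4
Molecular formula: C11H5BrF4.
Molar mass = 293.057 g/mol.
Mass from F: 4 × 18.998 = 75.992 g/mol.
%F = 75.992 / 293.057 × 100 = 25.93%.

25.93%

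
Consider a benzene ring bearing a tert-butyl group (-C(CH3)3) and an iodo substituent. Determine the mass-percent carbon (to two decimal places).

Atom tally by fragment:
  benzene ring core → C:6 H:6
  (− 2 ring H displaced by substituents)
  + C(CH3)3 → C:4 H:9
  + I → I:1
Element totals:
  C: 10
  H: 13
  I: 1
Molecular formula: C10H13I.
Molar mass = 260.118 g/mol.
Mass from C: 10 × 12.011 = 120.110 g/mol.
%C = 120.110 / 260.118 × 100 = 46.18%.

46.18%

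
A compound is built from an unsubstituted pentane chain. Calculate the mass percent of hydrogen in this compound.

16.76%

Atom tally by fragment:
  CH3 → C:1 H:3
  CH2 → C:1 H:2
  CH2 → C:1 H:2
  CH2 → C:1 H:2
  CH3 → C:1 H:3
Element totals:
  C: 5
  H: 12
Molecular formula: C5H12.
Molar mass = 72.151 g/mol.
Mass from H: 12 × 1.008 = 12.096 g/mol.
%H = 12.096 / 72.151 × 100 = 16.76%.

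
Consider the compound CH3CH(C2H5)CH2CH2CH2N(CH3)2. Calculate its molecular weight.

143.27 g/mol

Atom tally by fragment:
  CH3 → C:1 H:3
  CH(C2H5) → C:3 H:6
  CH2 → C:1 H:2
  CH2 → C:1 H:2
  CH2N(CH3)2 → C:3 H:8 N:1
Element totals:
  C: 9
  H: 21
  N: 1
Molecular formula: C9H21N.
  M = 9(12.011) + 21(1.008) + 14.007
    = 108.099 + 21.168 + 14.007 = 143.274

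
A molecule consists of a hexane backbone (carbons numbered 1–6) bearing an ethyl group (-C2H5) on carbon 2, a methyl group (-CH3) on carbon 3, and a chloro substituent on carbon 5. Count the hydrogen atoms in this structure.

19

Atom tally by fragment:
  CH3 → C:1 H:3
  CH(C2H5) → C:3 H:6
  CH(CH3) → C:2 H:4
  CH2 → C:1 H:2
  CH(Cl) → C:1 H:1 Cl:1
  CH3 → C:1 H:3
Element totals:
  C: 9
  H: 19
  Cl: 1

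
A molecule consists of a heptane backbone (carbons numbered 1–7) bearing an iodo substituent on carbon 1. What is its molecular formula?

Atom tally by fragment:
  ICH2 → C:1 H:2 I:1
  CH2 → C:1 H:2
  CH2 → C:1 H:2
  CH2 → C:1 H:2
  CH2 → C:1 H:2
  CH2 → C:1 H:2
  CH3 → C:1 H:3
Element totals:
  C: 7
  H: 15
  I: 1

C7H15I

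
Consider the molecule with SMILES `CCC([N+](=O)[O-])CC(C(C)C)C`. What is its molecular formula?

C9H19NO2

Atom tally by fragment:
  CH3 → C:1 H:3
  CH2 → C:1 H:2
  CH(NO2) → C:1 H:1 N:1 O:2
  CH2 → C:1 H:2
  CH(CH(CH3)2) → C:4 H:8
  CH3 → C:1 H:3
Element totals:
  C: 9
  H: 19
  N: 1
  O: 2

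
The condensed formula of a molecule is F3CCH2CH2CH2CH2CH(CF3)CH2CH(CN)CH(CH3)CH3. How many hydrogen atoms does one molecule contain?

19

Atom tally by fragment:
  F3CCH2 → C:2 H:2 F:3
  CH2 → C:1 H:2
  CH2 → C:1 H:2
  CH2 → C:1 H:2
  CH(CF3) → C:2 H:1 F:3
  CH2 → C:1 H:2
  CH(CN) → C:2 H:1 N:1
  CH(CH3) → C:2 H:4
  CH3 → C:1 H:3
Element totals:
  C: 13
  H: 19
  F: 6
  N: 1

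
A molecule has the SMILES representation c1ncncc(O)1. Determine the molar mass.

96.09 g/mol

Atom tally by fragment:
  pyrimidine ring core → C:4 H:4 N:2
  (− 1 ring H displaced by substituents)
  + OH → O:1 H:1
Element totals:
  C: 4
  H: 4
  N: 2
  O: 1
Molecular formula: C4H4N2O.
  M = 4(12.011) + 4(1.008) + 2(14.007) + 15.999
    = 48.044 + 4.032 + 28.014 + 15.999 = 96.089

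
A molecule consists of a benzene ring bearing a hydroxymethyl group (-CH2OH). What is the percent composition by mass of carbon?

77.75%

Atom tally by fragment:
  benzene ring core → C:6 H:6
  (− 1 ring H displaced by substituents)
  + CH2OH → C:1 H:3 O:1
Element totals:
  C: 7
  H: 8
  O: 1
Molecular formula: C7H8O.
Molar mass = 108.140 g/mol.
Mass from C: 7 × 12.011 = 84.077 g/mol.
%C = 84.077 / 108.140 × 100 = 77.75%.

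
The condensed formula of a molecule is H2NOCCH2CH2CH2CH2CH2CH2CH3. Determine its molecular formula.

Atom tally by fragment:
  H2NOCCH2 → C:2 H:4 O:1 N:1
  CH2 → C:1 H:2
  CH2 → C:1 H:2
  CH2 → C:1 H:2
  CH2 → C:1 H:2
  CH2 → C:1 H:2
  CH3 → C:1 H:3
Element totals:
  C: 8
  H: 17
  N: 1
  O: 1

C8H17NO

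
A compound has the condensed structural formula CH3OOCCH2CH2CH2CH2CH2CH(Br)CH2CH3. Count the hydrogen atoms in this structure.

Element totals:
  C: 10
  H: 19
  Br: 1
  O: 2

19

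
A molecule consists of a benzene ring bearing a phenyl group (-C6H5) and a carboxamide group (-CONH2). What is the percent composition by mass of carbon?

79.17%

Atom tally by fragment:
  benzene ring core → C:6 H:6
  (− 2 ring H displaced by substituents)
  + C6H5 → C:6 H:5
  + CONH2 → C:1 H:2 O:1 N:1
Element totals:
  C: 13
  H: 11
  N: 1
  O: 1
Molecular formula: C13H11NO.
Molar mass = 197.237 g/mol.
Mass from C: 13 × 12.011 = 156.143 g/mol.
%C = 156.143 / 197.237 × 100 = 79.17%.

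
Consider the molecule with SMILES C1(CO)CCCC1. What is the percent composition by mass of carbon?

71.95%

Atom tally by fragment:
  cyclopentane ring core → C:5 H:10
  (− 1 ring H displaced by substituents)
  + CH2OH → C:1 H:3 O:1
Element totals:
  C: 6
  H: 12
  O: 1
Molecular formula: C6H12O.
Molar mass = 100.161 g/mol.
Mass from C: 6 × 12.011 = 72.066 g/mol.
%C = 72.066 / 100.161 × 100 = 71.95%.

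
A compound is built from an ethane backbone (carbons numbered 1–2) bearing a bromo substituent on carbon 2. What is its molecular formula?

Atom tally by fragment:
  CH3 → C:1 H:3
  CH2Br → C:1 H:2 Br:1
Element totals:
  C: 2
  H: 5
  Br: 1

C2H5Br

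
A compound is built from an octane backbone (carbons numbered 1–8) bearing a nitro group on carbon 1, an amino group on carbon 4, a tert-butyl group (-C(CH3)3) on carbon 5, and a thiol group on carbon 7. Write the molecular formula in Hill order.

C12H26N2O2S

Atom tally by fragment:
  O2NCH2 → C:1 H:2 N:1 O:2
  CH2 → C:1 H:2
  CH2 → C:1 H:2
  CH(NH2) → C:1 H:3 N:1
  CH(C(CH3)3) → C:5 H:10
  CH2 → C:1 H:2
  CH(SH) → C:1 H:2 S:1
  CH3 → C:1 H:3
Element totals:
  C: 12
  H: 26
  N: 2
  O: 2
  S: 1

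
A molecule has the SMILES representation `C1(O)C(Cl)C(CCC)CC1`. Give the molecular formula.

Atom tally by fragment:
  cyclopentane ring core → C:5 H:10
  (− 3 ring H displaced by substituents)
  + OH → O:1 H:1
  + Cl → Cl:1
  + CH2CH2CH3 → C:3 H:7
Element totals:
  C: 8
  H: 15
  Cl: 1
  O: 1

C8H15ClO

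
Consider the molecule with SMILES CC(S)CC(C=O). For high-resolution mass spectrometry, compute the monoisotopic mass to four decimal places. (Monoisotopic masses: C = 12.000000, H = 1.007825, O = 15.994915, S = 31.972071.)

Atom tally by fragment:
  CH3 → C:1 H:3
  CH(SH) → C:1 H:2 S:1
  CH2 → C:1 H:2
  CH2CHO → C:2 H:3 O:1
Element totals:
  C: 5
  H: 10
  O: 1
  S: 1
Molecular formula: C5H10OS.
  M = 5(12.0) + 10(1.007825) + 15.994915 + 31.972071
    = 60.000000 + 10.078250 + 15.994915 + 31.972071 = 118.045236

118.0452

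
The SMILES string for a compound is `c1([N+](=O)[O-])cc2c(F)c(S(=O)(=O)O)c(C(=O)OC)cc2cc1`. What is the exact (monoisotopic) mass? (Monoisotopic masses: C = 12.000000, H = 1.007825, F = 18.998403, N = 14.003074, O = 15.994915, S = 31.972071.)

329.0006

Atom tally by fragment:
  naphthalene ring system core → C:10 H:8
  (− 4 ring H displaced by substituents)
  + NO2 → N:1 O:2
  + F → F:1
  + SO3H → S:1 O:3 H:1
  + COOCH3 → C:2 H:3 O:2
Element totals:
  C: 12
  H: 8
  F: 1
  N: 1
  O: 7
  S: 1
Molecular formula: C12H8FNO7S.
  M = 12(12.0) + 8(1.007825) + 18.998403 + 14.003074 + 7(15.994915) + 31.972071
    = 144.000000 + 8.062600 + 18.998403 + 14.003074 + 111.964405 + 31.972071 = 329.000553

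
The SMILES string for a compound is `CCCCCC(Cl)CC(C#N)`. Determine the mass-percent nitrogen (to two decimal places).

Atom tally by fragment:
  CH3 → C:1 H:3
  CH2 → C:1 H:2
  CH2 → C:1 H:2
  CH2 → C:1 H:2
  CH2 → C:1 H:2
  CH(Cl) → C:1 H:1 Cl:1
  CH2 → C:1 H:2
  CH2CN → C:2 H:2 N:1
Element totals:
  C: 9
  H: 16
  Cl: 1
  N: 1
Molecular formula: C9H16ClN.
Molar mass = 173.684 g/mol.
Mass from N: 1 × 14.007 = 14.007 g/mol.
%N = 14.007 / 173.684 × 100 = 8.06%.

8.06%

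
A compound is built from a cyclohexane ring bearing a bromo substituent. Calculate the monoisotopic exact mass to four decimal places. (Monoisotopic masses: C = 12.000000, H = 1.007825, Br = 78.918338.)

162.0044

Atom tally by fragment:
  cyclohexane ring core → C:6 H:12
  (− 1 ring H displaced by substituents)
  + Br → Br:1
Element totals:
  C: 6
  H: 11
  Br: 1
Molecular formula: C6H11Br.
  M = 6(12.0) + 11(1.007825) + 78.918338
    = 72.000000 + 11.086075 + 78.918338 = 162.004413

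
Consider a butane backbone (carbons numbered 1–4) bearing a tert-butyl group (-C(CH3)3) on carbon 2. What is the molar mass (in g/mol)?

114.23 g/mol

Atom tally by fragment:
  CH3 → C:1 H:3
  CH(C(CH3)3) → C:5 H:10
  CH2 → C:1 H:2
  CH3 → C:1 H:3
Element totals:
  C: 8
  H: 18
Molecular formula: C8H18.
  M = 8(12.011) + 18(1.008)
    = 96.088 + 18.144 = 114.232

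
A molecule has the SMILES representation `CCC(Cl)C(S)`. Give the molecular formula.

Atom tally by fragment:
  CH3 → C:1 H:3
  CH2 → C:1 H:2
  CH(Cl) → C:1 H:1 Cl:1
  CH2SH → C:1 H:3 S:1
Element totals:
  C: 4
  H: 9
  Cl: 1
  S: 1

C4H9ClS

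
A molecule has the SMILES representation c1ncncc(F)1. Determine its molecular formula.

C4H3FN2

Atom tally by fragment:
  pyrimidine ring core → C:4 H:4 N:2
  (− 1 ring H displaced by substituents)
  + F → F:1
Element totals:
  C: 4
  H: 3
  F: 1
  N: 2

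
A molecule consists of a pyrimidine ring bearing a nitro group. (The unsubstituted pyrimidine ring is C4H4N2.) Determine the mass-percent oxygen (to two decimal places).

25.58%

Atom tally by fragment:
  pyrimidine ring core → C:4 H:4 N:2
  (− 1 ring H displaced by substituents)
  + NO2 → N:1 O:2
Element totals:
  C: 4
  H: 3
  N: 3
  O: 2
Molecular formula: C4H3N3O2.
Molar mass = 125.087 g/mol.
Mass from O: 2 × 15.999 = 31.998 g/mol.
%O = 31.998 / 125.087 × 100 = 25.58%.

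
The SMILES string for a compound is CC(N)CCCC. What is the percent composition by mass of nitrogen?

Atom tally by fragment:
  CH3 → C:1 H:3
  CH(NH2) → C:1 H:3 N:1
  CH2 → C:1 H:2
  CH2 → C:1 H:2
  CH2 → C:1 H:2
  CH3 → C:1 H:3
Element totals:
  C: 6
  H: 15
  N: 1
Molecular formula: C6H15N.
Molar mass = 101.193 g/mol.
Mass from N: 1 × 14.007 = 14.007 g/mol.
%N = 14.007 / 101.193 × 100 = 13.84%.

13.84%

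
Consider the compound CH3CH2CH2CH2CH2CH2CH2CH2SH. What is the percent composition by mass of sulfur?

Element totals:
  C: 8
  H: 18
  S: 1
Molecular formula: C8H18S.
Molar mass = 146.292 g/mol.
Mass from S: 1 × 32.06 = 32.060 g/mol.
%S = 32.060 / 146.292 × 100 = 21.92%.

21.92%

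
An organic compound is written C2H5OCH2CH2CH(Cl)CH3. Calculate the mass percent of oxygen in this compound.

Atom tally by fragment:
  C2H5OCH2 → C:3 H:7 O:1
  CH2 → C:1 H:2
  CH(Cl) → C:1 H:1 Cl:1
  CH3 → C:1 H:3
Element totals:
  C: 6
  H: 13
  Cl: 1
  O: 1
Molecular formula: C6H13ClO.
Molar mass = 136.619 g/mol.
Mass from O: 1 × 15.999 = 15.999 g/mol.
%O = 15.999 / 136.619 × 100 = 11.71%.

11.71%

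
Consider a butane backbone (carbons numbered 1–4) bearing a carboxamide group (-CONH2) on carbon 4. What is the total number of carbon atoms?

5

Atom tally by fragment:
  CH3 → C:1 H:3
  CH2 → C:1 H:2
  CH2 → C:1 H:2
  CH2CONH2 → C:2 H:4 O:1 N:1
Element totals:
  C: 5
  H: 11
  N: 1
  O: 1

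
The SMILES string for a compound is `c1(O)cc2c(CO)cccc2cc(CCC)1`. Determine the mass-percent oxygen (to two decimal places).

Atom tally by fragment:
  naphthalene ring system core → C:10 H:8
  (− 3 ring H displaced by substituents)
  + OH → O:1 H:1
  + CH2OH → C:1 H:3 O:1
  + CH2CH2CH3 → C:3 H:7
Element totals:
  C: 14
  H: 16
  O: 2
Molecular formula: C14H16O2.
Molar mass = 216.280 g/mol.
Mass from O: 2 × 15.999 = 31.998 g/mol.
%O = 31.998 / 216.280 × 100 = 14.79%.

14.79%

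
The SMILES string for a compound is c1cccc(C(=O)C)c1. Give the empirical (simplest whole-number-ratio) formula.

C8H8O

Atom tally by fragment:
  benzene ring core → C:6 H:6
  (− 1 ring H displaced by substituents)
  + COCH3 → C:2 H:3 O:1
Element totals:
  C: 8
  H: 8
  O: 1
Molecular formula: C8H8O.
gcd of subscripts (8, 8, 1) = 1, so the empirical formula equals the molecular formula.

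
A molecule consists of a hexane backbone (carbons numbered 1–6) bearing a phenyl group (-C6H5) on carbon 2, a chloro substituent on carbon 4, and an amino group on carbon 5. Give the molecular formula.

C12H18ClN

Atom tally by fragment:
  CH3 → C:1 H:3
  CH(C6H5) → C:7 H:6
  CH2 → C:1 H:2
  CH(Cl) → C:1 H:1 Cl:1
  CH(NH2) → C:1 H:3 N:1
  CH3 → C:1 H:3
Element totals:
  C: 12
  H: 18
  Cl: 1
  N: 1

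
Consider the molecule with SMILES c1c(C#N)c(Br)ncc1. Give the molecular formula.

C6H3BrN2

Atom tally by fragment:
  pyridine ring core → C:5 H:5 N:1
  (− 2 ring H displaced by substituents)
  + CN → C:1 N:1
  + Br → Br:1
Element totals:
  C: 6
  H: 3
  Br: 1
  N: 2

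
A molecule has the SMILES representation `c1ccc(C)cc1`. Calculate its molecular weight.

92.14 g/mol

Atom tally by fragment:
  benzene ring core → C:6 H:6
  (− 1 ring H displaced by substituents)
  + CH3 → C:1 H:3
Element totals:
  C: 7
  H: 8
Molecular formula: C7H8.
  M = 7(12.011) + 8(1.008)
    = 84.077 + 8.064 = 92.141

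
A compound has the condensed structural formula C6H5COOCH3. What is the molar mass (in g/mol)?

136.15 g/mol

Element totals:
  C: 8
  H: 8
  O: 2
Molecular formula: C8H8O2.
  M = 8(12.011) + 8(1.008) + 2(15.999)
    = 96.088 + 8.064 + 31.998 = 136.150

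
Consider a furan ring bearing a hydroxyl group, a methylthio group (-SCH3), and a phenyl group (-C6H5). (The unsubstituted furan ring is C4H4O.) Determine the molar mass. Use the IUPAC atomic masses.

206.26 g/mol

Atom tally by fragment:
  furan ring core → C:4 H:4 O:1
  (− 3 ring H displaced by substituents)
  + OH → O:1 H:1
  + SCH3 → C:1 H:3 S:1
  + C6H5 → C:6 H:5
Element totals:
  C: 11
  H: 10
  O: 2
  S: 1
Molecular formula: C11H10O2S.
  M = 11(12.011) + 10(1.008) + 2(15.999) + 32.06
    = 132.121 + 10.080 + 31.998 + 32.060 = 206.259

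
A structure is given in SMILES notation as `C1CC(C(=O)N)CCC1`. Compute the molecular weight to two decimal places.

127.19 g/mol

Atom tally by fragment:
  cyclohexane ring core → C:6 H:12
  (− 1 ring H displaced by substituents)
  + CONH2 → C:1 H:2 O:1 N:1
Element totals:
  C: 7
  H: 13
  N: 1
  O: 1
Molecular formula: C7H13NO.
  M = 7(12.011) + 13(1.008) + 14.007 + 15.999
    = 84.077 + 13.104 + 14.007 + 15.999 = 127.187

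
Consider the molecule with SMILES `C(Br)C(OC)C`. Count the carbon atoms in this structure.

Atom tally by fragment:
  BrCH2 → C:1 H:2 Br:1
  CH(OCH3) → C:2 H:4 O:1
  CH3 → C:1 H:3
Element totals:
  C: 4
  H: 9
  Br: 1
  O: 1

4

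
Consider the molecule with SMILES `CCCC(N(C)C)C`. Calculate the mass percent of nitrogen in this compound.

12.16%

Atom tally by fragment:
  CH3 → C:1 H:3
  CH2 → C:1 H:2
  CH2 → C:1 H:2
  CH(N(CH3)2) → C:3 H:7 N:1
  CH3 → C:1 H:3
Element totals:
  C: 7
  H: 17
  N: 1
Molecular formula: C7H17N.
Molar mass = 115.220 g/mol.
Mass from N: 1 × 14.007 = 14.007 g/mol.
%N = 14.007 / 115.220 × 100 = 12.16%.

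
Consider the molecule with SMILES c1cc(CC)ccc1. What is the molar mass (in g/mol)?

Atom tally by fragment:
  benzene ring core → C:6 H:6
  (− 1 ring H displaced by substituents)
  + C2H5 → C:2 H:5
Element totals:
  C: 8
  H: 10
Molecular formula: C8H10.
  M = 8(12.011) + 10(1.008)
    = 96.088 + 10.080 = 106.168

106.17 g/mol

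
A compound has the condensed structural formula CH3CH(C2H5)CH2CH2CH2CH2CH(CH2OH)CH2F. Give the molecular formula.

C11H23FO

Element totals:
  C: 11
  H: 23
  F: 1
  O: 1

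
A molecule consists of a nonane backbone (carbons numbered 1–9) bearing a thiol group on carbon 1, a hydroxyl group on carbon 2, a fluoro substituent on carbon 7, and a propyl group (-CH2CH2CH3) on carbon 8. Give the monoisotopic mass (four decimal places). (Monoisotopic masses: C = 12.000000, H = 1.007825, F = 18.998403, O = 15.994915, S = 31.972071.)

236.1610

Atom tally by fragment:
  HSCH2 → C:1 H:3 S:1
  CH(OH) → C:1 H:2 O:1
  CH2 → C:1 H:2
  CH2 → C:1 H:2
  CH2 → C:1 H:2
  CH2 → C:1 H:2
  CH(F) → C:1 H:1 F:1
  CH(CH2CH2CH3) → C:4 H:8
  CH3 → C:1 H:3
Element totals:
  C: 12
  H: 25
  F: 1
  O: 1
  S: 1
Molecular formula: C12H25FOS.
  M = 12(12.0) + 25(1.007825) + 18.998403 + 15.994915 + 31.972071
    = 144.000000 + 25.195625 + 18.998403 + 15.994915 + 31.972071 = 236.161014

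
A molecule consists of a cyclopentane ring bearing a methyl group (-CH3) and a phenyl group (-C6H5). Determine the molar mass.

Atom tally by fragment:
  cyclopentane ring core → C:5 H:10
  (− 2 ring H displaced by substituents)
  + CH3 → C:1 H:3
  + C6H5 → C:6 H:5
Element totals:
  C: 12
  H: 16
Molecular formula: C12H16.
  M = 12(12.011) + 16(1.008)
    = 144.132 + 16.128 = 160.260

160.26 g/mol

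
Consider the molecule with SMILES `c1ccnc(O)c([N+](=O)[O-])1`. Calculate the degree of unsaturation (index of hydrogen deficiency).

5

Atom tally by fragment:
  pyridine ring core → C:5 H:5 N:1
  (− 2 ring H displaced by substituents)
  + OH → O:1 H:1
  + NO2 → N:1 O:2
Element totals:
  C: 5
  H: 4
  N: 2
  O: 3
Molecular formula: C5H4N2O3.
DoU = (2C + 2 + N − H − X) / 2 = (2·5 + 2 + 2 − 4 − 0) / 2 = 5.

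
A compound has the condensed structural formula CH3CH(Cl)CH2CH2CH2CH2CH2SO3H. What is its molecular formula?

Atom tally by fragment:
  CH3 → C:1 H:3
  CH(Cl) → C:1 H:1 Cl:1
  CH2 → C:1 H:2
  CH2 → C:1 H:2
  CH2 → C:1 H:2
  CH2 → C:1 H:2
  CH2SO3H → C:1 H:3 S:1 O:3
Element totals:
  C: 7
  H: 15
  Cl: 1
  O: 3
  S: 1

C7H15ClO3S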